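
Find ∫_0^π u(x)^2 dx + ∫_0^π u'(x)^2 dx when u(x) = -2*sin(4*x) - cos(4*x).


||u||_{H^1(0,π)}^2 = 85*π/2

u'(x) = 4*sin(4*x) - 8*cos(4*x).
Expand u² and (u')² and integrate term by term on (0, π), using: for integers n ≥ 1, ∫_0^π sin²(nx) dx = ∫_0^π cos²(nx) dx = π/2; for n ≠ n', ∫_0^π sin(nx)sin(n'x) dx = ∫_0^π cos(nx)cos(n'x) dx = 0; and by product-to-sum, ∫_0^π sin(nx)cos(n'x) dx = ½∫_0^π [sin((n+n')x) + sin((n−n')x)] dx, which is 0 when n+n' is even and 2n/(n²−n'²) when n+n' is odd (it need not vanish on (0, π)).
  u² squared terms: (-1)²·∫cos(4x)² dx = 1·π/2 = π/2;  (-2)²·∫sin(4x)² dx = 4·π/2 = 2*π.
  u² cross terms: 2·(-1)·(-2)·∫cos(4x)·sin(4x) dx = 4·(0) = 0.
  So ∫_0^π u² dx = π/2 + 2*π + 0 = 5*π/2.
  (u')² squared terms: (-8)²·∫cos(4x)² dx = 64·π/2 = 32*π;  (4)²·∫sin(4x)² dx = 16·π/2 = 8*π.
  (u')² cross terms: 2·(-8)·(4)·∫cos(4x)·sin(4x) dx = -64·(0) = 0.
  So ∫_0^π (u')² dx = 32*π + 8*π + 0 = 40*π.
||u||_{H^1}^2 = (5*π/2) + (40*π) = 85*π/2.


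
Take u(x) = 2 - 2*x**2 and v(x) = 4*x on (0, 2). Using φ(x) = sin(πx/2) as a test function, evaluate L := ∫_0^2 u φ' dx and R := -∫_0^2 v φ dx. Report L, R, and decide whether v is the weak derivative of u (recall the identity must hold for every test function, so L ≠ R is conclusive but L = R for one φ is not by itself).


LHS = 16/π, RHS = -16/π. No, v is not the weak derivative of u.

u(x) = 2 - 2*x**2, classical derivative u'(x) = -4*x.
φ(x) = sin(πx/2), so φ'(x) = π*cos(π*x/2)/2.
Note φ(0) = φ(2) = 0, so the boundary term u·φ vanishes.
LHS = ∫_0^2 u(x) φ'(x) dx = ∫_0^2 (-π*x^2*cos(π*x/2) + π*cos(π*x/2)) dx. Term by term:
  ∫_0^2 π*cos(π*x/2) dx = 0;  ∫_0^2 -π*x^2*cos(π*x/2) dx = 16/π.
Sum: 0 + 16/π = 16/π.
So LHS = 16/π.
∫_0^2 v(x) φ(x) dx = ∫_0^2 (4*x*sin(π*x/2)) dx. Term by term:
  ∫_0^2 4*x*sin(π*x/2) dx = 16/π.
So RHS = -∫_0^2 v(x) φ(x) dx = -16/π.
LHS − RHS = 32/π ≠ 0, so the identity fails.
(For a valid weak derivative the identity must hold for EVERY test function, in particular this one. The failure shows v is NOT the weak derivative of u.)
Correct weak derivative would be u'(x) = -4*x.


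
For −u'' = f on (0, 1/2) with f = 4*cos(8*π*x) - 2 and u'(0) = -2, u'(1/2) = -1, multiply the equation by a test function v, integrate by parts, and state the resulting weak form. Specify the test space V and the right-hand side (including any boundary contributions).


V = H^1(0, 1/2) (v unrestricted at boundary; u is determined up to an additive constant); weak form: ∫_0^1/2 u'v' dx = ∫_0^1/2 (4*cos(8*π*x) - 2) v dx − v(1/2) + 2·v(0) for all v ∈ V.

Multiply both sides by a test function v and integrate from 0 to 1/2:
  ∫_0^1/2 −u''(x) v(x) dx = ∫_0^1/2 f(x) v(x) dx.
Integrate the LHS by parts once:
  ∫_0^1/2 −u'' v dx = −[u'(x) v(x)]_0^1/2 + ∫_0^1/2 u'(x) v'(x) dx.
Thus ∫_0^1/2 u'(x) v'(x) dx = ∫_0^1/2 f(x) v(x) dx + [u'(x) v(x)]_0^1/2.
Choose V so that boundary terms are either known or forced to vanish.
u has inhomogeneous Neumann u'(0) = -2, u'(1/2) = -1. [u' v]_0^1/2 = (-1)·v(1/2) − (-2)·v(0) = − v(1/2) + 2·v(0). Take V = H^1(0, 1/2); boundary term becomes part of RHS.
Weak formulation: find u (satisfying any essential BC) such that ∫_0^1/2 u'(x) v'(x) dx = ∫_0^1/2 f v dx − v(1/2) + 2·v(0) for all v ∈ V (Neumann data are natural BCs: they enter the RHS as boundary terms).
Substituting f(x) = 4*cos(8*π*x) - 2, the right-hand side is ∫_0^1/2 (4*cos(8*π*x) - 2) v dx − v(1/2) + 2·v(0).
Compatibility check (pure Neumann): taking v ≡ 1 ∈ V gives 0 = ∫_0^1/2 f dx + (-1) − (-2), i.e. ∫_0^1/2 f dx must equal u'(0) − u'(1/2) = -1. Indeed ∫_0^1/2 (4*cos(8*π*x) - 2) dx = -1, so the data are compatible. The solution is then unique only up to an additive constant (fix it e.g. by requiring ∫_0^1/2 u dx = 0).


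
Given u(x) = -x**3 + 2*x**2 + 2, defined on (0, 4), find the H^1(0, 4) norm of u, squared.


||u||_{H^1}^2 = 105872/105

The H^1 norm (squared) on an interval (0, L) is
  ||u||_{H^1}^2 = ∫_0^L u(x)^2 dx + ∫_0^L u'(x)^2 dx.
Compute u'(x) = -3*x**2 + 4*x.
Then u(x)^2 = x**6 - 4*x**5 + 4*x**4 - 4*x**3 + 8*x**2 + 4 and u'(x)^2 = 9*x**4 - 24*x**3 + 16*x**2.
Integrate each monomial from 0 to 4 using ∫_0^4 c·x^n dx = c·4^(n+1)/(n+1):
  ∫_0^4 u(x)^2 dx = ∫_0^4 (x^6 - 4*x^5 + 4*x^4 - 4*x^3 + 8*x^2 + 4) dx. Term by term:
    ∫_0^4 x^6 dx = 16384/7;  ∫_0^4 -4*x^5 dx = -8192/3;  ∫_0^4 4*x^4 dx = 4096/5;
    ∫_0^4 -4*x^3 dx = -256;  ∫_0^4 8*x^2 dx = 512/3;  ∫_0^4 4 dx = 16.
  Sum: 16384/7 − 8192/3 + 4096/5 − 256 + 512/3 + 16 = 12592/35.
  ∫_0^4 u'(x)^2 dx = ∫_0^4 (9*x^4 - 24*x^3 + 16*x^2) dx. Term by term:
    ∫_0^4 9*x^4 dx = 9216/5;  ∫_0^4 -24*x^3 dx = -1536;  ∫_0^4 16*x^2 dx = 1024/3.
  Sum: 9216/5 − 1536 + 1024/3 = 9728/15.
Adding: ||u||_{H^1}^2 = 12592/35 + 9728/15 = 105872/105.


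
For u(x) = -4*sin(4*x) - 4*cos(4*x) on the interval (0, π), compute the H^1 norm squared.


||u||_{H^1(0,π)}^2 = 272*π

u'(x) = 16*sin(4*x) - 16*cos(4*x).
Expand u² and (u')² and integrate term by term on (0, π), using: for integers n ≥ 1, ∫_0^π sin²(nx) dx = ∫_0^π cos²(nx) dx = π/2; for n ≠ n', ∫_0^π sin(nx)sin(n'x) dx = ∫_0^π cos(nx)cos(n'x) dx = 0; and by product-to-sum, ∫_0^π sin(nx)cos(n'x) dx = ½∫_0^π [sin((n+n')x) + sin((n−n')x)] dx, which is 0 when n+n' is even and 2n/(n²−n'²) when n+n' is odd (it need not vanish on (0, π)).
  u² squared terms: (-4)²·∫cos(4x)² dx = 16·π/2 = 8*π;  (-4)²·∫sin(4x)² dx = 16·π/2 = 8*π.
  u² cross terms: 2·(-4)·(-4)·∫cos(4x)·sin(4x) dx = 32·(0) = 0.
  So ∫_0^π u² dx = 8*π + 8*π + 0 = 16*π.
  (u')² squared terms: (-16)²·∫cos(4x)² dx = 256·π/2 = 128*π;  (16)²·∫sin(4x)² dx = 256·π/2 = 128*π.
  (u')² cross terms: 2·(-16)·(16)·∫cos(4x)·sin(4x) dx = -512·(0) = 0.
  So ∫_0^π (u')² dx = 128*π + 128*π + 0 = 256*π.
||u||_{H^1}^2 = (16*π) + (256*π) = 272*π.


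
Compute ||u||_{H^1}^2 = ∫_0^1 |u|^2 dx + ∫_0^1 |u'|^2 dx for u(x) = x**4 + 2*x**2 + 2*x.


||u||_{H^1}^2 = 11183/315

The H^1 norm (squared) on an interval (0, L) is
  ||u||_{H^1}^2 = ∫_0^L u(x)^2 dx + ∫_0^L u'(x)^2 dx.
Compute u'(x) = 4*x**3 + 4*x + 2.
Then u(x)^2 = x**8 + 4*x**6 + 4*x**5 + 4*x**4 + 8*x**3 + 4*x**2 and u'(x)^2 = 16*x**6 + 32*x**4 + 16*x**3 + 16*x**2 + 16*x + 4.
Integrate each monomial from 0 to 1 using ∫_0^1 c·x^n dx = c·1^(n+1)/(n+1):
  ∫_0^1 u(x)^2 dx = ∫_0^1 (x^8 + 4*x^6 + 4*x^5 + 4*x^4 + 8*x^3 + 4*x^2) dx. Term by term:
    ∫_0^1 x^8 dx = 1/9;  ∫_0^1 4*x^6 dx = 4/7;  ∫_0^1 4*x^5 dx = 2/3;
    ∫_0^1 4*x^4 dx = 4/5;  ∫_0^1 8*x^3 dx = 2;  ∫_0^1 4*x^2 dx = 4/3.
  Sum: 1/9 + 4/7 + 2/3 + 4/5 + 2 + 4/3 = 1727/315.
  ∫_0^1 u'(x)^2 dx = ∫_0^1 (16*x^6 + 32*x^4 + 16*x^3 + 16*x^2 + 16*x + 4) dx. Term by term:
    ∫_0^1 16*x^6 dx = 16/7;  ∫_0^1 32*x^4 dx = 32/5;  ∫_0^1 16*x^3 dx = 4;
    ∫_0^1 16*x^2 dx = 16/3;  ∫_0^1 16*x dx = 8;  ∫_0^1 4 dx = 4.
  Sum: 16/7 + 32/5 + 4 + 16/3 + 8 + 4 = 3152/105.
Adding: ||u||_{H^1}^2 = 1727/315 + 3152/105 = 11183/315.


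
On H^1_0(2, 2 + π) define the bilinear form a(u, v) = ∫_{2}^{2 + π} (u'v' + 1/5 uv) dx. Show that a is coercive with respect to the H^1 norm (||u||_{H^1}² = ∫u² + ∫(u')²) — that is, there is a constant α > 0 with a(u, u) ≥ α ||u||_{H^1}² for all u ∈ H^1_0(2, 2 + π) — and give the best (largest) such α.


α = 3/5

Coercivity of a(·,·) on H^1_0(2, 2 + π) means a(u, u) ≥ α ||u||_{H^1}² for every u ∈ H^1_0.
The interval has length L = π, and Poincaré/coercivity depend only on L. Here a(u, u) = ∫(u')² + (1/5)·∫u².
Here 0 < c = 1/5 < 1. The condition a(u,u) ≥ α||u||_{H^1}² reads (1−α)∫(u')² ≥ (α−c)∫u². Any admissible α is ≤ 1 (rapidly oscillating u have ∫u²/∫(u')² → 0), and α = 1 would force 0 ≥ (1−c)∫u², impossible since c < 1; so 1−α > 0. By the sharp Poincaré inequality on H^1_0 of an interval of length L, ∫(u')² ≥ (π/L)²∫u² with equality for the first sine mode sin(π(x−x₀)/L) (x₀ the left endpoint), so the inequality holds for all u iff (1−α)(π/L)² ≥ α − c, i.e. α ≤ ((π/L)² + c)/((π/L)² + 1) = (1 + c(L/π)²)/(1 + (L/π)²). With (π/L)² = 1 and c = 1/5, the largest admissible constant is α = ((π/L)² + c)/((π/L)² + 1).
Simplifying, α = 3/5.


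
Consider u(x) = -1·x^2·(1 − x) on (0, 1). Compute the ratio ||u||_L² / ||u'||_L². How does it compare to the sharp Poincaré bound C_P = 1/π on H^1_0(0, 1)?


||u||_L² / ||u'||_L² = sqrt(14)/14 < C_P = 1/π.

u(x) = -1·x^2·(1 − x), so u'(x) = x*(3*x - 2).
u(x) = -1·x^2·(1 − x) vanishes at x = 0 and x = 1, so u ∈ H^1_0(0, 1). Differentiate via the product rule and integrate the resulting polynomials term by term.
  ∫_0^1 u² dx = ∫_0^1 (x^6 - 2*x^5 + x^4) dx. Term by term:
    ∫_0^1 x^6 dx = 1/7;  ∫_0^1 -2*x^5 dx = -1/3;  ∫_0^1 x^4 dx = 1/5.
  Sum: 1/7 − 1/3 + 1/5 = 1/105.
  ∫_0^1 (u')² dx = ∫_0^1 (9*x^4 - 12*x^3 + 4*x^2) dx. Term by term:
    ∫_0^1 9*x^4 dx = 9/5;  ∫_0^1 -12*x^3 dx = -3;  ∫_0^1 4*x^2 dx = 4/3.
  Sum: 9/5 − 3 + 4/3 = 2/15.
∫_0^1 u² dx = 1/105, so ||u||_L² = sqrt(105)/105.
∫_0^1 (u')² dx = 2/15, so ||u'||_L² = sqrt(30)/15.
Ratio ||u||_L² / ||u'||_L² = sqrt(14)/14.
Sharp Poincaré constant on H^1_0(0, 1) is C_P = L/π = 1/π, achieved by sin(π·x).
A polynomial bump cannot attain the sharp Poincaré constant (only the first sine eigenfunction does), so the ratio is strictly less than C_P, consistent with ||u||_L² ≤ C_P ||u'||_L².


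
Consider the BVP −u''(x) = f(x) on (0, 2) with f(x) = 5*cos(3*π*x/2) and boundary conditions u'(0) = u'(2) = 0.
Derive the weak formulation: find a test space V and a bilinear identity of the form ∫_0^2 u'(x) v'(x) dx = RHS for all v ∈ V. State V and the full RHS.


V = H^1(0, 2) (no boundary constraint on v; u is determined up to an additive constant); weak form: ∫_0^2 u'v' dx = ∫_0^2 (5*cos(3*π*x/2)) v dx for all v ∈ V.

Multiply both sides by a test function v and integrate from 0 to 2:
  ∫_0^2 −u''(x) v(x) dx = ∫_0^2 f(x) v(x) dx.
Integrate the LHS by parts once:
  ∫_0^2 −u'' v dx = −[u'(x) v(x)]_0^2 + ∫_0^2 u'(x) v'(x) dx.
Thus ∫_0^2 u'(x) v'(x) dx = ∫_0^2 f(x) v(x) dx + [u'(x) v(x)]_0^2.
Choose V so that boundary terms are either known or forced to vanish.
u has homogeneous Neumann: u'(0) = u'(2) = 0. So [u' v]_0^2 = 0·v(2) − 0·v(0) = 0 for any v; take V = H^1(0, 2).
Weak formulation: find u (satisfying any essential BC) such that ∫_0^2 u'(x) v'(x) dx = ∫_0^2 f v dx for all v ∈ V (homogeneous Neumann, so boundary terms vanish).
Substituting f(x) = 5*cos(3*π*x/2), the right-hand side is ∫_0^2 (5*cos(3*π*x/2)) v dx.
Compatibility check (pure Neumann): taking v ≡ 1 ∈ V gives 0 = ∫_0^2 f dx + (0) − (0), i.e. ∫_0^2 f dx must equal u'(0) − u'(2) = 0. Indeed ∫_0^2 (5*cos(3*π*x/2)) dx = 0, so the data are compatible. The solution is then unique only up to an additive constant (fix it e.g. by requiring ∫_0^2 u dx = 0).


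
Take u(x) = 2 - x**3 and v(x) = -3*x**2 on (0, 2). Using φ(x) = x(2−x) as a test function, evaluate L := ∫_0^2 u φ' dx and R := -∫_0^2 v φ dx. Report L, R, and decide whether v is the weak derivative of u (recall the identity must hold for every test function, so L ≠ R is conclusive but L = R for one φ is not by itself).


LHS = 24/5, RHS = 24/5. Yes, v = u' weakly.

u(x) = 2 - x**3, classical derivative u'(x) = -3*x**2.
φ(x) = x(2−x), so φ'(x) = 2 - 2*x.
Note φ(0) = φ(2) = 0, so the boundary term u·φ vanishes.
LHS = ∫_0^2 u(x) φ'(x) dx = ∫_0^2 (2*x^4 - 2*x^3 - 4*x + 4) dx. Term by term:
  ∫_0^2 2*x^4 dx = 64/5;  ∫_0^2 -2*x^3 dx = -8;  ∫_0^2 -4*x dx = -8;
  ∫_0^2 4 dx = 8.
Sum: 64/5 − 8 − 8 + 8 = 24/5.
So LHS = 24/5.
∫_0^2 v(x) φ(x) dx = ∫_0^2 (3*x^4 - 6*x^3) dx. Term by term:
  ∫_0^2 3*x^4 dx = 96/5;  ∫_0^2 -6*x^3 dx = -24.
Sum: 96/5 − 24 = -24/5.
So RHS = -∫_0^2 v(x) φ(x) dx = 24/5.
LHS = RHS, so the identity holds for this test φ.
Moreover u is smooth here and v(x) = u'(x) = -3*x**2 pointwise, so the identity holds for every test function. Hence v is the weak derivative of u.


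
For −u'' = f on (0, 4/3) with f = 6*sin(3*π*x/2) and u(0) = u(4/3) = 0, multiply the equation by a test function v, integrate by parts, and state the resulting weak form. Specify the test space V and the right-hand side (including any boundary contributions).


V = H^1_0(0, 4/3) (so v(0) = v(4/3) = 0); weak form: ∫_0^4/3 u'v' dx = ∫_0^4/3 (6*sin(3*π*x/2)) v dx for all v ∈ V.

Multiply both sides by a test function v and integrate from 0 to 4/3:
  ∫_0^4/3 −u''(x) v(x) dx = ∫_0^4/3 f(x) v(x) dx.
Integrate the LHS by parts once:
  ∫_0^4/3 −u'' v dx = −[u'(x) v(x)]_0^4/3 + ∫_0^4/3 u'(x) v'(x) dx.
Thus ∫_0^4/3 u'(x) v'(x) dx = ∫_0^4/3 f(x) v(x) dx + [u'(x) v(x)]_0^4/3.
Choose V so that boundary terms are either known or forced to vanish.
u is Dirichlet: u(0) = u(4/3) = 0. Let V = H^1_0(0, 4/3); then v(0) = v(4/3) = 0, and [u' v]_0^4/3 = 0.
Weak formulation: find u (satisfying any essential BC) such that ∫_0^4/3 u'(x) v'(x) dx = ∫_0^4/3 f v dx for all v ∈ V.
Substituting f(x) = 6*sin(3*π*x/2), the right-hand side is ∫_0^4/3 (6*sin(3*π*x/2)) v dx.


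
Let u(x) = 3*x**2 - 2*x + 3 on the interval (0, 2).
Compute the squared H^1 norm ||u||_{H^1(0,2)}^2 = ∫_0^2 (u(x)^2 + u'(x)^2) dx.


||u||_{H^1}^2 = 1774/15

The H^1 norm (squared) on an interval (0, L) is
  ||u||_{H^1}^2 = ∫_0^L u(x)^2 dx + ∫_0^L u'(x)^2 dx.
Compute u'(x) = 6*x - 2.
Then u(x)^2 = 9*x**4 - 12*x**3 + 22*x**2 - 12*x + 9 and u'(x)^2 = 36*x**2 - 24*x + 4.
Integrate each monomial from 0 to 2 using ∫_0^2 c·x^n dx = c·2^(n+1)/(n+1):
  ∫_0^2 u(x)^2 dx = ∫_0^2 (9*x^4 - 12*x^3 + 22*x^2 - 12*x + 9) dx. Term by term:
    ∫_0^2 9*x^4 dx = 288/5;  ∫_0^2 -12*x^3 dx = -48;  ∫_0^2 22*x^2 dx = 176/3;
    ∫_0^2 -12*x dx = -24;  ∫_0^2 9 dx = 18.
  Sum: 288/5 − 48 + 176/3 − 24 + 18 = 934/15.
  ∫_0^2 u'(x)^2 dx = ∫_0^2 (36*x^2 - 24*x + 4) dx. Term by term:
    ∫_0^2 36*x^2 dx = 96;  ∫_0^2 -24*x dx = -48;  ∫_0^2 4 dx = 8.
  Sum: 96 − 48 + 8 = 56.
Adding: ||u||_{H^1}^2 = 934/15 + 56 = 1774/15.


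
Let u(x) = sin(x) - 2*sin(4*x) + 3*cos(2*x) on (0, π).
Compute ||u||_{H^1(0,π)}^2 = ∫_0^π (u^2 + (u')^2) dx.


||u||_{H^1(0,π)}^2 = -20 + 115*π/2

u'(x) = -6*sin(2*x) + cos(x) - 8*cos(4*x).
Expand u² and (u')² and integrate term by term on (0, π), using: for integers n ≥ 1, ∫_0^π sin²(nx) dx = ∫_0^π cos²(nx) dx = π/2; for n ≠ n', ∫_0^π sin(nx)sin(n'x) dx = ∫_0^π cos(nx)cos(n'x) dx = 0; and by product-to-sum, ∫_0^π sin(nx)cos(n'x) dx = ½∫_0^π [sin((n+n')x) + sin((n−n')x)] dx, which is 0 when n+n' is even and 2n/(n²−n'²) when n+n' is odd (it need not vanish on (0, π)).
  u² squared terms: (-2)²·∫sin(4x)² dx = 4·π/2 = 2*π;  (3)²·∫cos(2x)² dx = 9·π/2 = 9*π/2;  (1)²·∫sin(x)² dx = 1·π/2 = π/2.
  u² cross terms: 2·(-2)·(3)·∫sin(4x)·cos(2x) dx = -12·(0) = 0;  2·(-2)·(1)·∫sin(4x)·sin(x) dx = -4·(0) = 0;  2·(3)·(1)·∫cos(2x)·sin(x) dx = 6·(-2/3) = -4.
  So ∫_0^π u² dx = 2*π + 9*π/2 + π/2 + 0 + 0 − 4 = -4 + 7*π.
  (u')² squared terms: (-8)²·∫cos(4x)² dx = 64·π/2 = 32*π;  (-6)²·∫sin(2x)² dx = 36·π/2 = 18*π;  (1)²·∫cos(x)² dx = 1·π/2 = π/2.
  (u')² cross terms: 2·(-8)·(-6)·∫cos(4x)·sin(2x) dx = 96·(0) = 0;  2·(-8)·(1)·∫cos(4x)·cos(x) dx = -16·(0) = 0;  2·(-6)·(1)·∫sin(2x)·cos(x) dx = -12·(4/3) = -16.
  So ∫_0^π (u')² dx = 32*π + 18*π + π/2 + 0 + 0 − 16 = -16 + 101*π/2.
||u||_{H^1}^2 = (-4 + 7*π) + (-16 + 101*π/2) = -20 + 115*π/2.


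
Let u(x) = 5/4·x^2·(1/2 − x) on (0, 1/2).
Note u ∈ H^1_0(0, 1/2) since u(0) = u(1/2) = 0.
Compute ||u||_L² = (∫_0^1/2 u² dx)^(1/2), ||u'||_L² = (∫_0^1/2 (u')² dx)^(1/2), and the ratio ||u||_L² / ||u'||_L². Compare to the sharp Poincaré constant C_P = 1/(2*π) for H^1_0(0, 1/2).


||u||_L² / ||u'||_L² = sqrt(14)/28 < C_P = 1/(2*π).

u(x) = 5/4·x^2·(1/2 − x), so u'(x) = 5*x*(1 - 3*x)/4.
u(x) = 5/4·x^2·(1/2 − x) vanishes at x = 0 and x = 1/2, so u ∈ H^1_0(0, 1/2). Differentiate via the product rule and integrate the resulting polynomials term by term.
  ∫_0^1/2 u² dx = ∫_0^1/2 (25*x^6/16 - 25*x^5/16 + 25*x^4/64) dx. Term by term:
    ∫_0^1/2 25*x^6/16 dx = 25/14336;  ∫_0^1/2 -25*x^5/16 dx = -25/6144;  ∫_0^1/2 25*x^4/64 dx = 5/2048.
  Sum: 25/14336 − 25/6144 + 5/2048 = 5/43008.
  ∫_0^1/2 (u')² dx = ∫_0^1/2 (225*x^4/16 - 75*x^3/8 + 25*x^2/16) dx. Term by term:
    ∫_0^1/2 225*x^4/16 dx = 45/512;  ∫_0^1/2 -75*x^3/8 dx = -75/512;  ∫_0^1/2 25*x^2/16 dx = 25/384.
  Sum: 45/512 − 75/512 + 25/384 = 5/768.
∫_0^1/2 u² dx = 5/43008, so ||u||_L² = sqrt(210)/1344.
∫_0^1/2 (u')² dx = 5/768, so ||u'||_L² = sqrt(15)/48.
Ratio ||u||_L² / ||u'||_L² = sqrt(14)/28.
Sharp Poincaré constant on H^1_0(0, 1/2) is C_P = L/π = 1/(2*π), achieved by sin(2*π·x).
A polynomial bump cannot attain the sharp Poincaré constant (only the first sine eigenfunction does), so the ratio is strictly less than C_P, consistent with ||u||_L² ≤ C_P ||u'||_L².


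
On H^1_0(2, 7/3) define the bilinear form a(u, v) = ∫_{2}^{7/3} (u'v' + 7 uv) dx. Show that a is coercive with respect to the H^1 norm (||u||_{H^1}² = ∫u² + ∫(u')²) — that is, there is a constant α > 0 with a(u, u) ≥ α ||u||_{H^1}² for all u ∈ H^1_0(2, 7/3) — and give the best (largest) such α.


α = 1

Coercivity of a(·,·) on H^1_0(2, 7/3) means a(u, u) ≥ α ||u||_{H^1}² for every u ∈ H^1_0.
The interval has length L = 1/3, and Poincaré/coercivity depend only on L. Here a(u, u) = ∫(u')² + (7)·∫u².
Here c = 7 ≥ 1, so a(u,u) = ∫(u')² + c∫u² ≥ ∫(u')² + ∫u² = ||u||_{H^1}², i.e. α = 1 works. No larger α is possible: a(u,u) ≥ α||u||_{H^1}² means (1−α)∫(u')² ≥ (α−c)∫u², and for the modes u_n = sin(nπ(x−x₀)/L) (x₀ the left endpoint) one has ∫u_n²/∫(u_n')² = (L/(nπ))² → 0, so a(u_n,u_n)/||u_n||_{H^1}² → 1. Hence the optimal constant is α = 1.
Therefore α = 1.


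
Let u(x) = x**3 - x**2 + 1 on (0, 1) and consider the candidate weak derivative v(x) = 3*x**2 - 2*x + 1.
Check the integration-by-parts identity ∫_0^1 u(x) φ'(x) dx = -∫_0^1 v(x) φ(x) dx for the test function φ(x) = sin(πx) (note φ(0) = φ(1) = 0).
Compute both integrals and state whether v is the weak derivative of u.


LHS = (12 - π^2)/π^3, RHS = -3/π + 12/π^3. No, v is not the weak derivative of u.

u(x) = x**3 - x**2 + 1, classical derivative u'(x) = 3*x**2 - 2*x.
φ(x) = sin(πx), so φ'(x) = π*cos(π*x).
Note φ(0) = φ(1) = 0, so the boundary term u·φ vanishes.
LHS = ∫_0^1 u(x) φ'(x) dx = ∫_0^1 (π*x^3*cos(π*x) - π*x^2*cos(π*x) + π*cos(π*x)) dx. Term by term:
  ∫_0^1 π*cos(π*x) dx = 0;  ∫_0^1 π*x^3*cos(π*x) dx = -3/π + 12/π^3;  ∫_0^1 -π*x^2*cos(π*x) dx = 2/π.
Sum: 0 + -3/π + 12/π^3 + 2/π = (12 - π^2)/π^3.
So LHS = (12 - π^2)/π^3.
∫_0^1 v(x) φ(x) dx = ∫_0^1 (3*x^2*sin(π*x) - 2*x*sin(π*x) + sin(π*x)) dx. Term by term:
  ∫_0^1 -2*x*sin(π*x) dx = -2/π;  ∫_0^1 3*x^2*sin(π*x) dx = -12/π^3 + 3/π;  ∫_0^1 sin(π*x) dx = 2/π.
Sum: -2/π + -12/π^3 + 3/π + 2/π = -12/π^3 + 3/π.
So RHS = -∫_0^1 v(x) φ(x) dx = -3/π + 12/π^3.
LHS − RHS = 2/π ≠ 0, so the identity fails.
(For a valid weak derivative the identity must hold for EVERY test function, in particular this one. The failure shows v is NOT the weak derivative of u.)
Correct weak derivative would be u'(x) = 3*x**2 - 2*x.


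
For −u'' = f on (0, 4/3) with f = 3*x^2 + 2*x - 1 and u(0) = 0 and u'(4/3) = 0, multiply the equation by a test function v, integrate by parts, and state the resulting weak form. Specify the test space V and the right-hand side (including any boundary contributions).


V = {v ∈ H^1(0, 4/3) : v(0) = 0} (test functions vanish at x = 0 where u is specified); weak form: ∫_0^4/3 u'v' dx = ∫_0^4/3 (3*x^2 + 2*x - 1) v dx for all v ∈ V.

Multiply both sides by a test function v and integrate from 0 to 4/3:
  ∫_0^4/3 −u''(x) v(x) dx = ∫_0^4/3 f(x) v(x) dx.
Integrate the LHS by parts once:
  ∫_0^4/3 −u'' v dx = −[u'(x) v(x)]_0^4/3 + ∫_0^4/3 u'(x) v'(x) dx.
Thus ∫_0^4/3 u'(x) v'(x) dx = ∫_0^4/3 f(x) v(x) dx + [u'(x) v(x)]_0^4/3.
Choose V so that boundary terms are either known or forced to vanish.
Mixed BC: u(0) = 0 (Dirichlet) and u'(4/3) = 0 (Neumann). Define V = {v ∈ H^1(0, 4/3) : v(0) = 0}. Then [u' v]_0^4/3 = u'(4/3)·v(4/3) − u'(0)·0 = 0.
Weak formulation: find u (satisfying any essential BC) such that ∫_0^4/3 u'(x) v'(x) dx = ∫_0^4/3 f v dx for all v ∈ V (Dirichlet at 0 absorbed into V; the Neumann datum at x = 4/3 is zero, so no boundary term remains).
Substituting f(x) = 3*x^2 + 2*x - 1, the right-hand side is ∫_0^4/3 (3*x^2 + 2*x - 1) v dx.


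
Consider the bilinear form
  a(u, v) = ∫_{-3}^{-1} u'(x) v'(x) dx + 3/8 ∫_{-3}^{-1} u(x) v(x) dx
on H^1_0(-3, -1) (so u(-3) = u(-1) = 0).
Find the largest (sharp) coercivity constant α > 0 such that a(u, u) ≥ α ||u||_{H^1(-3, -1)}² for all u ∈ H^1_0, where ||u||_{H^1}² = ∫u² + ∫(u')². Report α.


α = (3/2 + π^2)/(4 + π^2)

Coercivity of a(·,·) on H^1_0(-3, -1) means a(u, u) ≥ α ||u||_{H^1}² for every u ∈ H^1_0.
The interval has length L = 2, and Poincaré/coercivity depend only on L. Here a(u, u) = ∫(u')² + (3/8)·∫u².
Here 0 < c = 3/8 < 1. The condition a(u,u) ≥ α||u||_{H^1}² reads (1−α)∫(u')² ≥ (α−c)∫u². Any admissible α is ≤ 1 (rapidly oscillating u have ∫u²/∫(u')² → 0), and α = 1 would force 0 ≥ (1−c)∫u², impossible since c < 1; so 1−α > 0. By the sharp Poincaré inequality on H^1_0 of an interval of length L, ∫(u')² ≥ (π/L)²∫u² with equality for the first sine mode sin(π(x−x₀)/L) (x₀ the left endpoint), so the inequality holds for all u iff (1−α)(π/L)² ≥ α − c, i.e. α ≤ ((π/L)² + c)/((π/L)² + 1) = (1 + c(L/π)²)/(1 + (L/π)²). With (π/L)² = π^2/4 and c = 3/8, the largest admissible constant is α = ((π/L)² + c)/((π/L)² + 1).
Simplifying, α = (3/2 + π^2)/(4 + π^2).


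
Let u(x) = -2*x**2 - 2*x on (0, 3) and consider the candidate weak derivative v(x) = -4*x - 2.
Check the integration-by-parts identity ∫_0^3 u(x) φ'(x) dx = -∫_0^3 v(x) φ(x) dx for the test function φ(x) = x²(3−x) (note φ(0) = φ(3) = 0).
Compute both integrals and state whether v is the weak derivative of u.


LHS = 621/10, RHS = 621/10. Yes, v = u' weakly.

u(x) = -2*x**2 - 2*x, classical derivative u'(x) = -4*x - 2.
φ(x) = x²(3−x), so φ'(x) = 3*x*(2 - x).
Note φ(0) = φ(3) = 0, so the boundary term u·φ vanishes.
LHS = ∫_0^3 u(x) φ'(x) dx = ∫_0^3 (6*x^4 - 6*x^3 - 12*x^2) dx. Term by term:
  ∫_0^3 6*x^4 dx = 1458/5;  ∫_0^3 -6*x^3 dx = -243/2;  ∫_0^3 -12*x^2 dx = -108.
Sum: 1458/5 − 243/2 − 108 = 621/10.
So LHS = 621/10.
∫_0^3 v(x) φ(x) dx = ∫_0^3 (4*x^4 - 10*x^3 - 6*x^2) dx. Term by term:
  ∫_0^3 4*x^4 dx = 972/5;  ∫_0^3 -10*x^3 dx = -405/2;  ∫_0^3 -6*x^2 dx = -54.
Sum: 972/5 − 405/2 − 54 = -621/10.
So RHS = -∫_0^3 v(x) φ(x) dx = 621/10.
LHS = RHS, so the identity holds for this test φ.
Moreover u is smooth here and v(x) = u'(x) = -4*x - 2 pointwise, so the identity holds for every test function. Hence v is the weak derivative of u.


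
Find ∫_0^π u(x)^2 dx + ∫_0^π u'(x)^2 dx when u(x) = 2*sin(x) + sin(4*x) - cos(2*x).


||u||_{H^1(0,π)}^2 = 40/3 + 15*π

u'(x) = 2*sin(2*x) + 2*cos(x) + 4*cos(4*x).
Expand u² and (u')² and integrate term by term on (0, π), using: for integers n ≥ 1, ∫_0^π sin²(nx) dx = ∫_0^π cos²(nx) dx = π/2; for n ≠ n', ∫_0^π sin(nx)sin(n'x) dx = ∫_0^π cos(nx)cos(n'x) dx = 0; and by product-to-sum, ∫_0^π sin(nx)cos(n'x) dx = ½∫_0^π [sin((n+n')x) + sin((n−n')x)] dx, which is 0 when n+n' is even and 2n/(n²−n'²) when n+n' is odd (it need not vanish on (0, π)).
  u² squared terms: (-1)²·∫cos(2x)² dx = 1·π/2 = π/2;  (2)²·∫sin(x)² dx = 4·π/2 = 2*π;  (1)²·∫sin(4x)² dx = 1·π/2 = π/2.
  u² cross terms: 2·(-1)·(2)·∫cos(2x)·sin(x) dx = -4·(-2/3) = 8/3;  2·(-1)·(1)·∫cos(2x)·sin(4x) dx = -2·(0) = 0;  2·(2)·(1)·∫sin(x)·sin(4x) dx = 4·(0) = 0.
  So ∫_0^π u² dx = π/2 + 2*π + π/2 + 8/3 + 0 + 0 = 8/3 + 3*π.
  (u')² squared terms: (2)²·∫cos(x)² dx = 4·π/2 = 2*π;  (2)²·∫sin(2x)² dx = 4·π/2 = 2*π;  (4)²·∫cos(4x)² dx = 16·π/2 = 8*π.
  (u')² cross terms: 2·(2)·(2)·∫cos(x)·sin(2x) dx = 8·(4/3) = 32/3;  2·(2)·(4)·∫cos(x)·cos(4x) dx = 16·(0) = 0;  2·(2)·(4)·∫sin(2x)·cos(4x) dx = 16·(0) = 0.
  So ∫_0^π (u')² dx = 2*π + 2*π + 8*π + 32/3 + 0 + 0 = 32/3 + 12*π.
||u||_{H^1}^2 = (8/3 + 3*π) + (32/3 + 12*π) = 40/3 + 15*π.


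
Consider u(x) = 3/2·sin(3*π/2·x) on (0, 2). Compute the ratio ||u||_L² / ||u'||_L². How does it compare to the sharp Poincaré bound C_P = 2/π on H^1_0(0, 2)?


||u||_L² / ||u'||_L² = 2/(3*π) < C_P = 2/π.

u(x) = 3/2·sin(3*π/2·x), so u'(x) = 9*π*cos(3*π*x/2)/4.
Writing u(x) = A·sin(kπx/L) with A = 3/2 and k = 3, use ∫_0^L sin²(kπx/L) dx = L/2 and ∫_0^L cos²(kπx/L) dx = L/2.
u² = 9/4·sin²(3*π/2·x) and (u')² = 81*π^2/16·cos²(3*π/2·x), and each of sin², cos² integrates to L/2 = 1 over (0, 2).
∫_0^2 u² dx = 9/4, so ||u||_L² = 3/2.
∫_0^2 (u')² dx = 81*π^2/16, so ||u'||_L² = 9*π/4.
Ratio ||u||_L² / ||u'||_L² = 2/(3*π).
Sharp Poincaré constant on H^1_0(0, 2) is C_P = L/π = 2/π, achieved by sin(π/2·x).
This is the k = 3 harmonic; the ratio L/(kπ) is strictly less than C_P = L/π, consistent with the sharp inequality ||u||_L² ≤ C_P ||u'||_L².


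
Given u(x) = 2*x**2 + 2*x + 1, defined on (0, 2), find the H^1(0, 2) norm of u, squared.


||u||_{H^1}^2 = 858/5

The H^1 norm (squared) on an interval (0, L) is
  ||u||_{H^1}^2 = ∫_0^L u(x)^2 dx + ∫_0^L u'(x)^2 dx.
Compute u'(x) = 4*x + 2.
Then u(x)^2 = 4*x**4 + 8*x**3 + 8*x**2 + 4*x + 1 and u'(x)^2 = 16*x**2 + 16*x + 4.
Integrate each monomial from 0 to 2 using ∫_0^2 c·x^n dx = c·2^(n+1)/(n+1):
  ∫_0^2 u(x)^2 dx = ∫_0^2 (4*x^4 + 8*x^3 + 8*x^2 + 4*x + 1) dx. Term by term:
    ∫_0^2 4*x^4 dx = 128/5;  ∫_0^2 8*x^3 dx = 32;  ∫_0^2 8*x^2 dx = 64/3;
    ∫_0^2 4*x dx = 8;  ∫_0^2 1 dx = 2.
  Sum: 128/5 + 32 + 64/3 + 8 + 2 = 1334/15.
  ∫_0^2 u'(x)^2 dx = ∫_0^2 (16*x^2 + 16*x + 4) dx. Term by term:
    ∫_0^2 16*x^2 dx = 128/3;  ∫_0^2 16*x dx = 32;  ∫_0^2 4 dx = 8.
  Sum: 128/3 + 32 + 8 = 248/3.
Adding: ||u||_{H^1}^2 = 1334/15 + 248/3 = 858/5.


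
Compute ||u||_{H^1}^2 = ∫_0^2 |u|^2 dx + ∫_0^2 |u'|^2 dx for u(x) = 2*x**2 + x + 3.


||u||_{H^1}^2 = 2504/15

The H^1 norm (squared) on an interval (0, L) is
  ||u||_{H^1}^2 = ∫_0^L u(x)^2 dx + ∫_0^L u'(x)^2 dx.
Compute u'(x) = 4*x + 1.
Then u(x)^2 = 4*x**4 + 4*x**3 + 13*x**2 + 6*x + 9 and u'(x)^2 = 16*x**2 + 8*x + 1.
Integrate each monomial from 0 to 2 using ∫_0^2 c·x^n dx = c·2^(n+1)/(n+1):
  ∫_0^2 u(x)^2 dx = ∫_0^2 (4*x^4 + 4*x^3 + 13*x^2 + 6*x + 9) dx. Term by term:
    ∫_0^2 4*x^4 dx = 128/5;  ∫_0^2 4*x^3 dx = 16;  ∫_0^2 13*x^2 dx = 104/3;
    ∫_0^2 6*x dx = 12;  ∫_0^2 9 dx = 18.
  Sum: 128/5 + 16 + 104/3 + 12 + 18 = 1594/15.
  ∫_0^2 u'(x)^2 dx = ∫_0^2 (16*x^2 + 8*x + 1) dx. Term by term:
    ∫_0^2 16*x^2 dx = 128/3;  ∫_0^2 8*x dx = 16;  ∫_0^2 1 dx = 2.
  Sum: 128/3 + 16 + 2 = 182/3.
Adding: ||u||_{H^1}^2 = 1594/15 + 182/3 = 2504/15.


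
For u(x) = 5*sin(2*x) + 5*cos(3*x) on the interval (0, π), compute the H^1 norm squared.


||u||_{H^1(0,π)}^2 = -400 + 375*π/2

u'(x) = -15*sin(3*x) + 10*cos(2*x).
Expand u² and (u')² and integrate term by term on (0, π), using: for integers n ≥ 1, ∫_0^π sin²(nx) dx = ∫_0^π cos²(nx) dx = π/2; for n ≠ n', ∫_0^π sin(nx)sin(n'x) dx = ∫_0^π cos(nx)cos(n'x) dx = 0; and by product-to-sum, ∫_0^π sin(nx)cos(n'x) dx = ½∫_0^π [sin((n+n')x) + sin((n−n')x)] dx, which is 0 when n+n' is even and 2n/(n²−n'²) when n+n' is odd (it need not vanish on (0, π)).
  u² squared terms: (5)²·∫cos(3x)² dx = 25·π/2 = 25*π/2;  (5)²·∫sin(2x)² dx = 25·π/2 = 25*π/2.
  u² cross terms: 2·(5)·(5)·∫cos(3x)·sin(2x) dx = 50·(-4/5) = -40.
  So ∫_0^π u² dx = 25*π/2 + 25*π/2 − 40 = -40 + 25*π.
  (u')² squared terms: (-15)²·∫sin(3x)² dx = 225·π/2 = 225*π/2;  (10)²·∫cos(2x)² dx = 100·π/2 = 50*π.
  (u')² cross terms: 2·(-15)·(10)·∫sin(3x)·cos(2x) dx = -300·(6/5) = -360.
  So ∫_0^π (u')² dx = 225*π/2 + 50*π − 360 = -360 + 325*π/2.
||u||_{H^1}^2 = (-40 + 25*π) + (-360 + 325*π/2) = -400 + 375*π/2.


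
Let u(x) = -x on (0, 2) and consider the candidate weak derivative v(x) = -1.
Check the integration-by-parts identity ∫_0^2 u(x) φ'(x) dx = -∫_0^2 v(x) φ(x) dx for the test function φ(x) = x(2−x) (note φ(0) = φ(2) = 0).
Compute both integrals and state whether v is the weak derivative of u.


LHS = 4/3, RHS = 4/3. Yes, v = u' weakly.

u(x) = -x, classical derivative u'(x) = -1.
φ(x) = x(2−x), so φ'(x) = 2 - 2*x.
Note φ(0) = φ(2) = 0, so the boundary term u·φ vanishes.
LHS = ∫_0^2 u(x) φ'(x) dx = ∫_0^2 (2*x^2 - 2*x) dx. Term by term:
  ∫_0^2 2*x^2 dx = 16/3;  ∫_0^2 -2*x dx = -4.
Sum: 16/3 − 4 = 4/3.
So LHS = 4/3.
∫_0^2 v(x) φ(x) dx = ∫_0^2 (x^2 - 2*x) dx. Term by term:
  ∫_0^2 x^2 dx = 8/3;  ∫_0^2 -2*x dx = -4.
Sum: 8/3 − 4 = -4/3.
So RHS = -∫_0^2 v(x) φ(x) dx = 4/3.
LHS = RHS, so the identity holds for this test φ.
Moreover u is smooth here and v(x) = u'(x) = -1 pointwise, so the identity holds for every test function. Hence v is the weak derivative of u.


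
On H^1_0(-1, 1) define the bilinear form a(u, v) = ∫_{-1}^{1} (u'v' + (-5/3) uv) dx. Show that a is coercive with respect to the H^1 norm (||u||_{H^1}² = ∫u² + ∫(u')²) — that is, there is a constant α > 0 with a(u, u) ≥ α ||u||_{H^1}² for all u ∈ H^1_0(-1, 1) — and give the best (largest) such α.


α = (-20/3 + π^2)/(4 + π^2)

Coercivity of a(·,·) on H^1_0(-1, 1) means a(u, u) ≥ α ||u||_{H^1}² for every u ∈ H^1_0.
The interval has length L = 2, and Poincaré/coercivity depend only on L. Here a(u, u) = ∫(u')² + (-5/3)·∫u².
Here c = -5/3 < 0 with |c| < (π/L)² = π^2/4, so coercivity still holds. The condition a(u,u) ≥ α||u||_{H^1}² reads (1−α)∫(u')² ≥ (α−c)∫u². Any admissible α is ≤ 1 (rapidly oscillating u have ∫u²/∫(u')² → 0), and α = 1 would force 0 ≥ (1−c)∫u², impossible since c < 1; so 1−α > 0. By the sharp Poincaré inequality on H^1_0 of an interval of length L, ∫(u')² ≥ (π/L)²∫u² with equality for the first sine mode sin(π(x−x₀)/L) (x₀ the left endpoint), so the inequality holds for all u iff (1−α)(π/L)² ≥ α − c, i.e. α ≤ ((π/L)² + c)/((π/L)² + 1) = (1 + c(L/π)²)/(1 + (L/π)²). (Direct route, valid since c ≤ 0: Poincaré gives c∫u² ≥ c(L/π)²∫(u')², so a(u,u) ≥ (1 + c(L/π)²)∫(u')², while ||u||_{H^1}² ≤ (1 + (L/π)²)∫(u')²; dividing yields the same α.) With (π/L)² = π^2/4 and c = -5/3, the largest admissible constant is α = ((π/L)² + c)/((π/L)² + 1).
Simplifying, α = (-20/3 + π^2)/(4 + π^2).


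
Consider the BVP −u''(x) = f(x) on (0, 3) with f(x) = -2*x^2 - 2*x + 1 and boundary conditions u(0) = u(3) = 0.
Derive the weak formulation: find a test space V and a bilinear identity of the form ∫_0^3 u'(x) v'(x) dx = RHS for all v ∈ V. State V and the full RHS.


V = H^1_0(0, 3) (so v(0) = v(3) = 0); weak form: ∫_0^3 u'v' dx = ∫_0^3 (-2*x^2 - 2*x + 1) v dx for all v ∈ V.

Multiply both sides by a test function v and integrate from 0 to 3:
  ∫_0^3 −u''(x) v(x) dx = ∫_0^3 f(x) v(x) dx.
Integrate the LHS by parts once:
  ∫_0^3 −u'' v dx = −[u'(x) v(x)]_0^3 + ∫_0^3 u'(x) v'(x) dx.
Thus ∫_0^3 u'(x) v'(x) dx = ∫_0^3 f(x) v(x) dx + [u'(x) v(x)]_0^3.
Choose V so that boundary terms are either known or forced to vanish.
u is Dirichlet: u(0) = u(3) = 0. Let V = H^1_0(0, 3); then v(0) = v(3) = 0, and [u' v]_0^3 = 0.
Weak formulation: find u (satisfying any essential BC) such that ∫_0^3 u'(x) v'(x) dx = ∫_0^3 f v dx for all v ∈ V.
Substituting f(x) = -2*x^2 - 2*x + 1, the right-hand side is ∫_0^3 (-2*x^2 - 2*x + 1) v dx.


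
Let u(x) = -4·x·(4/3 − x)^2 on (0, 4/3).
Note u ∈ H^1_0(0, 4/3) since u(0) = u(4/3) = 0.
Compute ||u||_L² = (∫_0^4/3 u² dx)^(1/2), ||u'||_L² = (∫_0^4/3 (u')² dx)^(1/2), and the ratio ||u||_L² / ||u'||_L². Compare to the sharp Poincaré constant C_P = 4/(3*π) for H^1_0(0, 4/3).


||u||_L² / ||u'||_L² = 2*sqrt(14)/21 < C_P = 4/(3*π).

u(x) = -4·x·(4/3 − x)^2, so u'(x) = -12*x^2 + 64*x/3 - 64/9.
u(x) = -4·x·(4/3 − x)^2 vanishes at x = 0 and x = 4/3, so u ∈ H^1_0(0, 4/3). Differentiate via the product rule and integrate the resulting polynomials term by term.
  ∫_0^4/3 u² dx = ∫_0^4/3 (16*x^6 - 256*x^5/3 + 512*x^4/3 - 4096*x^3/27 + 4096*x^2/81) dx. Term by term:
    ∫_0^4/3 16*x^6 dx = 262144/15309;  ∫_0^4/3 -256*x^5/3 dx = -524288/6561;  ∫_0^4/3 512*x^4/3 dx = 524288/3645;
    ∫_0^4/3 -4096*x^3/27 dx = -262144/2187;  ∫_0^4/3 4096*x^2/81 dx = 262144/6561.
  Sum: 262144/15309 − 524288/6561 + 524288/3645 − 262144/2187 + 262144/6561 = 262144/229635.
  ∫_0^4/3 (u')² dx = ∫_0^4/3 (144*x^4 - 512*x^3 + 5632*x^2/9 - 8192*x/27 + 4096/81) dx. Term by term:
    ∫_0^4/3 144*x^4 dx = 16384/135;  ∫_0^4/3 -512*x^3 dx = -32768/81;  ∫_0^4/3 5632*x^2/9 dx = 360448/729;
    ∫_0^4/3 -8192*x/27 dx = -65536/243;  ∫_0^4/3 4096/81 dx = 16384/243.
  Sum: 16384/135 − 32768/81 + 360448/729 − 65536/243 + 16384/243 = 32768/3645.
∫_0^4/3 u² dx = 262144/229635, so ||u||_L² = 512*sqrt(35)/2835.
∫_0^4/3 (u')² dx = 32768/3645, so ||u'||_L² = 128*sqrt(10)/135.
Ratio ||u||_L² / ||u'||_L² = 2*sqrt(14)/21.
Sharp Poincaré constant on H^1_0(0, 4/3) is C_P = L/π = 4/(3*π), achieved by sin(3*π/4·x).
A polynomial bump cannot attain the sharp Poincaré constant (only the first sine eigenfunction does), so the ratio is strictly less than C_P, consistent with ||u||_L² ≤ C_P ||u'||_L².


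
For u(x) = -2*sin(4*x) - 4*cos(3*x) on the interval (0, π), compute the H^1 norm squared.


||u||_{H^1(0,π)}^2 = 1280/7 + 114*π

u'(x) = 12*sin(3*x) - 8*cos(4*x).
Expand u² and (u')² and integrate term by term on (0, π), using: for integers n ≥ 1, ∫_0^π sin²(nx) dx = ∫_0^π cos²(nx) dx = π/2; for n ≠ n', ∫_0^π sin(nx)sin(n'x) dx = ∫_0^π cos(nx)cos(n'x) dx = 0; and by product-to-sum, ∫_0^π sin(nx)cos(n'x) dx = ½∫_0^π [sin((n+n')x) + sin((n−n')x)] dx, which is 0 when n+n' is even and 2n/(n²−n'²) when n+n' is odd (it need not vanish on (0, π)).
  u² squared terms: (-4)²·∫cos(3x)² dx = 16·π/2 = 8*π;  (-2)²·∫sin(4x)² dx = 4·π/2 = 2*π.
  u² cross terms: 2·(-4)·(-2)·∫cos(3x)·sin(4x) dx = 16·(8/7) = 128/7.
  So ∫_0^π u² dx = 8*π + 2*π + 128/7 = 128/7 + 10*π.
  (u')² squared terms: (-8)²·∫cos(4x)² dx = 64·π/2 = 32*π;  (12)²·∫sin(3x)² dx = 144·π/2 = 72*π.
  (u')² cross terms: 2·(-8)·(12)·∫cos(4x)·sin(3x) dx = -192·(-6/7) = 1152/7.
  So ∫_0^π (u')² dx = 32*π + 72*π + 1152/7 = 1152/7 + 104*π.
||u||_{H^1}^2 = (128/7 + 10*π) + (1152/7 + 104*π) = 1280/7 + 114*π.


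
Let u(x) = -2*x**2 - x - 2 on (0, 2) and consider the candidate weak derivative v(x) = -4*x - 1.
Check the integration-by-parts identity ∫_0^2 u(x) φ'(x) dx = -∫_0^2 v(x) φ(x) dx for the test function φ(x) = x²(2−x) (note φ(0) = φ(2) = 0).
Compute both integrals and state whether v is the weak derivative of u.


LHS = 116/15, RHS = 116/15. Yes, v = u' weakly.

u(x) = -2*x**2 - x - 2, classical derivative u'(x) = -4*x - 1.
φ(x) = x²(2−x), so φ'(x) = x*(4 - 3*x).
Note φ(0) = φ(2) = 0, so the boundary term u·φ vanishes.
LHS = ∫_0^2 u(x) φ'(x) dx = ∫_0^2 (6*x^4 - 5*x^3 + 2*x^2 - 8*x) dx. Term by term:
  ∫_0^2 6*x^4 dx = 192/5;  ∫_0^2 -5*x^3 dx = -20;  ∫_0^2 2*x^2 dx = 16/3;
  ∫_0^2 -8*x dx = -16.
Sum: 192/5 − 20 + 16/3 − 16 = 116/15.
So LHS = 116/15.
∫_0^2 v(x) φ(x) dx = ∫_0^2 (4*x^4 - 7*x^3 - 2*x^2) dx. Term by term:
  ∫_0^2 4*x^4 dx = 128/5;  ∫_0^2 -7*x^3 dx = -28;  ∫_0^2 -2*x^2 dx = -16/3.
Sum: 128/5 − 28 − 16/3 = -116/15.
So RHS = -∫_0^2 v(x) φ(x) dx = 116/15.
LHS = RHS, so the identity holds for this test φ.
Moreover u is smooth here and v(x) = u'(x) = -4*x - 1 pointwise, so the identity holds for every test function. Hence v is the weak derivative of u.


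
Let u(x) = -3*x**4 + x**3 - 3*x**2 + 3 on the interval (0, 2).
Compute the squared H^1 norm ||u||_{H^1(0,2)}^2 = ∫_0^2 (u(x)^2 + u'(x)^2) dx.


||u||_{H^1}^2 = 116766/35

The H^1 norm (squared) on an interval (0, L) is
  ||u||_{H^1}^2 = ∫_0^L u(x)^2 dx + ∫_0^L u'(x)^2 dx.
Compute u'(x) = -12*x**3 + 3*x**2 - 6*x.
Then u(x)^2 = 9*x**8 - 6*x**7 + 19*x**6 - 6*x**5 - 9*x**4 + 6*x**3 - 18*x**2 + 9 and u'(x)^2 = 144*x**6 - 72*x**5 + 153*x**4 - 36*x**3 + 36*x**2.
Integrate each monomial from 0 to 2 using ∫_0^2 c·x^n dx = c·2^(n+1)/(n+1):
  ∫_0^2 u(x)^2 dx = ∫_0^2 (9*x^8 - 6*x^7 + 19*x^6 - 6*x^5 - 9*x^4 + 6*x^3 - 18*x^2 + 9) dx. Term by term:
    ∫_0^2 9*x^8 dx = 512;  ∫_0^2 -6*x^7 dx = -192;  ∫_0^2 19*x^6 dx = 2432/7;
    ∫_0^2 -6*x^5 dx = -64;  ∫_0^2 -9*x^4 dx = -288/5;  ∫_0^2 6*x^3 dx = 24;
    ∫_0^2 -18*x^2 dx = -48;  ∫_0^2 9 dx = 18.
  Sum: 512 − 192 + 2432/7 − 64 − 288/5 + 24 − 48 + 18 = 18894/35.
  ∫_0^2 u'(x)^2 dx = ∫_0^2 (144*x^6 - 72*x^5 + 153*x^4 - 36*x^3 + 36*x^2) dx. Term by term:
    ∫_0^2 144*x^6 dx = 18432/7;  ∫_0^2 -72*x^5 dx = -768;  ∫_0^2 153*x^4 dx = 4896/5;
    ∫_0^2 -36*x^3 dx = -144;  ∫_0^2 36*x^2 dx = 96.
  Sum: 18432/7 − 768 + 4896/5 − 144 + 96 = 97872/35.
Adding: ||u||_{H^1}^2 = 18894/35 + 97872/35 = 116766/35.


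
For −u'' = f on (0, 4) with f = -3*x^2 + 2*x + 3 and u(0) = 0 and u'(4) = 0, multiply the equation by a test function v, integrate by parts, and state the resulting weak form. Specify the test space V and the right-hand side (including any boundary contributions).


V = {v ∈ H^1(0, 4) : v(0) = 0} (test functions vanish at x = 0 where u is specified); weak form: ∫_0^4 u'v' dx = ∫_0^4 (-3*x^2 + 2*x + 3) v dx for all v ∈ V.

Multiply both sides by a test function v and integrate from 0 to 4:
  ∫_0^4 −u''(x) v(x) dx = ∫_0^4 f(x) v(x) dx.
Integrate the LHS by parts once:
  ∫_0^4 −u'' v dx = −[u'(x) v(x)]_0^4 + ∫_0^4 u'(x) v'(x) dx.
Thus ∫_0^4 u'(x) v'(x) dx = ∫_0^4 f(x) v(x) dx + [u'(x) v(x)]_0^4.
Choose V so that boundary terms are either known or forced to vanish.
Mixed BC: u(0) = 0 (Dirichlet) and u'(4) = 0 (Neumann). Define V = {v ∈ H^1(0, 4) : v(0) = 0}. Then [u' v]_0^4 = u'(4)·v(4) − u'(0)·0 = 0.
Weak formulation: find u (satisfying any essential BC) such that ∫_0^4 u'(x) v'(x) dx = ∫_0^4 f v dx for all v ∈ V (Dirichlet at 0 absorbed into V; the Neumann datum at x = 4 is zero, so no boundary term remains).
Substituting f(x) = -3*x^2 + 2*x + 3, the right-hand side is ∫_0^4 (-3*x^2 + 2*x + 3) v dx.


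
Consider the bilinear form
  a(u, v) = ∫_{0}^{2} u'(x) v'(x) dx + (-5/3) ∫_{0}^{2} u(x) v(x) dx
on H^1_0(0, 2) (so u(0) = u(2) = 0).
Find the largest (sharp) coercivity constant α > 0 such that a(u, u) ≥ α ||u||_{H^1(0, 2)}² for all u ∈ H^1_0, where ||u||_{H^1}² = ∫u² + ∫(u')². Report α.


α = (-20/3 + π^2)/(4 + π^2)

Coercivity of a(·,·) on H^1_0(0, 2) means a(u, u) ≥ α ||u||_{H^1}² for every u ∈ H^1_0.
The interval has length L = 2, and Poincaré/coercivity depend only on L. Here a(u, u) = ∫(u')² + (-5/3)·∫u².
Here c = -5/3 < 0 with |c| < (π/L)² = π^2/4, so coercivity still holds. The condition a(u,u) ≥ α||u||_{H^1}² reads (1−α)∫(u')² ≥ (α−c)∫u². Any admissible α is ≤ 1 (rapidly oscillating u have ∫u²/∫(u')² → 0), and α = 1 would force 0 ≥ (1−c)∫u², impossible since c < 1; so 1−α > 0. By the sharp Poincaré inequality on H^1_0 of an interval of length L, ∫(u')² ≥ (π/L)²∫u² with equality for the first sine mode sin(π(x−x₀)/L) (x₀ the left endpoint), so the inequality holds for all u iff (1−α)(π/L)² ≥ α − c, i.e. α ≤ ((π/L)² + c)/((π/L)² + 1) = (1 + c(L/π)²)/(1 + (L/π)²). (Direct route, valid since c ≤ 0: Poincaré gives c∫u² ≥ c(L/π)²∫(u')², so a(u,u) ≥ (1 + c(L/π)²)∫(u')², while ||u||_{H^1}² ≤ (1 + (L/π)²)∫(u')²; dividing yields the same α.) With (π/L)² = π^2/4 and c = -5/3, the largest admissible constant is α = ((π/L)² + c)/((π/L)² + 1).
Simplifying, α = (-20/3 + π^2)/(4 + π^2).
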